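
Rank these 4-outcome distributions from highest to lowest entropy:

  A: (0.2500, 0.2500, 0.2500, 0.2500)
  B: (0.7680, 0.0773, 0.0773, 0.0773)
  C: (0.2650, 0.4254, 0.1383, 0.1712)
A > C > B

Key insight: Entropy is maximized by uniform distributions and minimized by concentrated distributions.

- Uniform distributions have maximum entropy log₂(4) = 2.0000 bits
- The more "peaked" or concentrated a distribution, the lower its entropy

Entropies:
  H(A) = 2.0000 bits
  H(B) = 1.1492 bits
  H(C) = 1.8630 bits

Ranking: A > C > B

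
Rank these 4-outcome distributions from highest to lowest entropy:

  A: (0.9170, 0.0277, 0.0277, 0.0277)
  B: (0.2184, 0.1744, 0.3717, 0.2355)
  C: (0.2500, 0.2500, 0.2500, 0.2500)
C > B > A

Key insight: Entropy is maximized by uniform distributions and minimized by concentrated distributions.

- Uniform distributions have maximum entropy log₂(4) = 2.0000 bits
- The more "peaked" or concentrated a distribution, the lower its entropy

Entropies:
  H(A) = 0.5442 bits
  H(B) = 1.9408 bits
  H(C) = 2.0000 bits

Ranking: C > B > A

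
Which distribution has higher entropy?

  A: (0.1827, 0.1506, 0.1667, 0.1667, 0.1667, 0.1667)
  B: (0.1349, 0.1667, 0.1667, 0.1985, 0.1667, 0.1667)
A

Both distributions are close to uniform, making this a harder comparison.

H(A) = 2.5827 bits
H(B) = 2.5762 bits

The distribution closer to uniform has higher entropy.
Answer: A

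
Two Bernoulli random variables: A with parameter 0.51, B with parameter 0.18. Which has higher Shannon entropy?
A

For binary distributions, entropy is maximized at p=0.5 and decreases as p moves toward 0 or 1.

H(A) = H(0.51) = 0.9997 bits
H(B) = H(0.18) = 0.6801 bits

Distribution A (p=0.51) is closer to uniform (p=0.5), so it has higher entropy.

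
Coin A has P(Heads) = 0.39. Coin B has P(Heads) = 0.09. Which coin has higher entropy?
A

For binary distributions, entropy is maximized at p=0.5 and decreases as p moves toward 0 or 1.

H(A) = H(0.39) = 0.9648 bits
H(B) = H(0.09) = 0.4365 bits

Distribution A (p=0.39) is closer to uniform (p=0.5), so it has higher entropy.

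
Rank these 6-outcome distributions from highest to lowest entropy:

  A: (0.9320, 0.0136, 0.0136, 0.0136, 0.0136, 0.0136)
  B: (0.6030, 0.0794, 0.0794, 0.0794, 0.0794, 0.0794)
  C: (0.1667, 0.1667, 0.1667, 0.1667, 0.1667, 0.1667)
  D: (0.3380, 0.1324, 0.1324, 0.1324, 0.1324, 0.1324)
C > D > B > A

Key insight: Entropy is maximized by uniform distributions and minimized by concentrated distributions.

Entropies:
  H(A) = 0.5163 bits
  H(B) = 1.8910 bits
  H(C) = 2.5850 bits
  H(D) = 2.4600 bits

Ranking: C > D > B > A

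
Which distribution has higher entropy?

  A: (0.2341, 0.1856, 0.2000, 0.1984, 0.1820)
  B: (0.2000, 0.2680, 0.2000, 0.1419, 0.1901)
A

Both distributions are close to uniform, making this a harder comparison.

H(A) = 2.3160 bits
H(B) = 2.2929 bits

The distribution closer to uniform has higher entropy.
Answer: A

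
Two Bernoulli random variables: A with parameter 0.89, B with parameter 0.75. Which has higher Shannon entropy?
B

For binary distributions, entropy is maximized at p=0.5 and decreases as p moves toward 0 or 1.

H(A) = H(0.89) = 0.4999 bits
H(B) = H(0.75) = 0.8113 bits

Distribution B (p=0.75) is closer to uniform (p=0.5), so it has higher entropy.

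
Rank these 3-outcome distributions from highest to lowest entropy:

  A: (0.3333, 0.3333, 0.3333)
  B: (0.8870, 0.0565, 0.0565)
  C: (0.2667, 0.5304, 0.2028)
A > C > B

Key insight: Entropy is maximized by uniform distributions and minimized by concentrated distributions.

- Uniform distributions have maximum entropy log₂(3) = 1.5850 bits
- The more "peaked" or concentrated a distribution, the lower its entropy

Entropies:
  H(A) = 1.5850 bits
  H(B) = 0.6219 bits
  H(C) = 1.4606 bits

Ranking: A > C > B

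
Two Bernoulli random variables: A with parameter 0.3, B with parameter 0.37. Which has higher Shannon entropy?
B

For binary distributions, entropy is maximized at p=0.5 and decreases as p moves toward 0 or 1.

H(A) = H(0.3) = 0.8813 bits
H(B) = H(0.37) = 0.9507 bits

Distribution B (p=0.37) is closer to uniform (p=0.5), so it has higher entropy.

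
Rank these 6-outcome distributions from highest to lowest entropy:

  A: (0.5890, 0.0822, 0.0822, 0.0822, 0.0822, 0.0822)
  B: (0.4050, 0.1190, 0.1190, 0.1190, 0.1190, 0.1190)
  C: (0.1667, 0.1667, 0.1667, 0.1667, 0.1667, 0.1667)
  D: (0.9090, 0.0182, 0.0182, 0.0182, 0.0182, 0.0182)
C > B > A > D

Key insight: Entropy is maximized by uniform distributions and minimized by concentrated distributions.

Entropies:
  H(A) = 1.9313 bits
  H(B) = 2.3553 bits
  H(C) = 2.5850 bits
  H(D) = 0.6511 bits

Ranking: C > B > A > D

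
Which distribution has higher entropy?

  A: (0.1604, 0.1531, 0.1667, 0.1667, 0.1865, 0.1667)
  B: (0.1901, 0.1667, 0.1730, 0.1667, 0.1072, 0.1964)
A

Both distributions are close to uniform, making this a harder comparison.

H(A) = 2.5823 bits
H(B) = 2.5614 bits

The distribution closer to uniform has higher entropy.
Answer: A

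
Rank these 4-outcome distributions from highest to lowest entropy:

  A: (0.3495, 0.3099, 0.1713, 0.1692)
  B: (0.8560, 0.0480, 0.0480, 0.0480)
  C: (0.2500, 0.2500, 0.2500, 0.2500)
C > A > B

Key insight: Entropy is maximized by uniform distributions and minimized by concentrated distributions.

- Uniform distributions have maximum entropy log₂(4) = 2.0000 bits
- The more "peaked" or concentrated a distribution, the lower its entropy

Entropies:
  H(A) = 1.9236 bits
  H(B) = 0.8229 bits
  H(C) = 2.0000 bits

Ranking: C > A > B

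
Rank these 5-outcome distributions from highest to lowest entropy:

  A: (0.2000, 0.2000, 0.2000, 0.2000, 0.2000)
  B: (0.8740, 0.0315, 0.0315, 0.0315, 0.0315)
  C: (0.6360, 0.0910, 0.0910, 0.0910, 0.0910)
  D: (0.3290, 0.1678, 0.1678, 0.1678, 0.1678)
A > D > C > B

Key insight: Entropy is maximized by uniform distributions and minimized by concentrated distributions.

Entropies:
  H(A) = 2.3219 bits
  H(B) = 0.7984 bits
  H(C) = 1.6740 bits
  H(D) = 2.2559 bits

Ranking: A > D > C > B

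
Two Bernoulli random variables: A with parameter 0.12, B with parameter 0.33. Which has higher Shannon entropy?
B

For binary distributions, entropy is maximized at p=0.5 and decreases as p moves toward 0 or 1.

H(A) = H(0.12) = 0.5294 bits
H(B) = H(0.33) = 0.9149 bits

Distribution B (p=0.33) is closer to uniform (p=0.5), so it has higher entropy.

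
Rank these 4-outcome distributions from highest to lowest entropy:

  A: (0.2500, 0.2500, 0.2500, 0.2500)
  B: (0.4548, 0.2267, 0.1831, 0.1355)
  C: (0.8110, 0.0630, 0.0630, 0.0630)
A > B > C

Key insight: Entropy is maximized by uniform distributions and minimized by concentrated distributions.

- Uniform distributions have maximum entropy log₂(4) = 2.0000 bits
- The more "peaked" or concentrated a distribution, the lower its entropy

Entropies:
  H(A) = 2.0000 bits
  H(B) = 1.8415 bits
  H(C) = 0.9989 bits

Ranking: A > B > C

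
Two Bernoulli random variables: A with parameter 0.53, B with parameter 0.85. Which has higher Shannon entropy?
A

For binary distributions, entropy is maximized at p=0.5 and decreases as p moves toward 0 or 1.

H(A) = H(0.53) = 0.9974 bits
H(B) = H(0.85) = 0.6098 bits

Distribution A (p=0.53) is closer to uniform (p=0.5), so it has higher entropy.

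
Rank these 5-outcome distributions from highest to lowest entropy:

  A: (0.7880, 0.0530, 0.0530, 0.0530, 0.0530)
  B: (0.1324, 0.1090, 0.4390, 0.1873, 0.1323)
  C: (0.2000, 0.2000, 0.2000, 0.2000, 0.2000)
C > B > A

Key insight: Entropy is maximized by uniform distributions and minimized by concentrated distributions.

- Uniform distributions have maximum entropy log₂(5) = 2.3219 bits
- The more "peaked" or concentrated a distribution, the lower its entropy

Entropies:
  H(A) = 1.1693 bits
  H(B) = 2.0949 bits
  H(C) = 2.3219 bits

Ranking: C > B > A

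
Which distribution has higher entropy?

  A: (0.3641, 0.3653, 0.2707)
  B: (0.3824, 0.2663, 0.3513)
A

Both distributions are close to uniform, making this a harder comparison.

H(A) = 1.5717 bits
H(B) = 1.5689 bits

The distribution closer to uniform has higher entropy.
Answer: A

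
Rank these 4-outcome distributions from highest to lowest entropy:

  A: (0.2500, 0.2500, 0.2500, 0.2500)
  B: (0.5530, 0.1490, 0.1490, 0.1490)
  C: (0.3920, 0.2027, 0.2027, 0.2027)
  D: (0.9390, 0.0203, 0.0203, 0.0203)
A > C > B > D

Key insight: Entropy is maximized by uniform distributions and minimized by concentrated distributions.

Entropies:
  H(A) = 2.0000 bits
  H(B) = 1.7004 bits
  H(C) = 1.9297 bits
  H(D) = 0.4281 bits

Ranking: A > C > B > D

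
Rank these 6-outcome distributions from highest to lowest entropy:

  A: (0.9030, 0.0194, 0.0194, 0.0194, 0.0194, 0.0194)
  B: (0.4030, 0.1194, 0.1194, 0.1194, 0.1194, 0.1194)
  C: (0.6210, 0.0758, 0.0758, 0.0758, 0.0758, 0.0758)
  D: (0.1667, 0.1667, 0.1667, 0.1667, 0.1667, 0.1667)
D > B > C > A

Key insight: Entropy is maximized by uniform distributions and minimized by concentrated distributions.

Entropies:
  H(A) = 0.6846 bits
  H(B) = 2.3589 bits
  H(C) = 1.8373 bits
  H(D) = 2.5850 bits

Ranking: D > B > C > A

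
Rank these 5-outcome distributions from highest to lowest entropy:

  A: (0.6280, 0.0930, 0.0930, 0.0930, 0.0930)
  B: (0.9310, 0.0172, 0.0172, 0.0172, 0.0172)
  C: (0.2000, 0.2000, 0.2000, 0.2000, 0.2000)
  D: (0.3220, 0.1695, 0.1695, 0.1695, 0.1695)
C > D > A > B

Key insight: Entropy is maximized by uniform distributions and minimized by concentrated distributions.

Entropies:
  H(A) = 1.6962 bits
  H(B) = 0.5002 bits
  H(C) = 2.3219 bits
  H(D) = 2.2625 bits

Ranking: C > D > A > B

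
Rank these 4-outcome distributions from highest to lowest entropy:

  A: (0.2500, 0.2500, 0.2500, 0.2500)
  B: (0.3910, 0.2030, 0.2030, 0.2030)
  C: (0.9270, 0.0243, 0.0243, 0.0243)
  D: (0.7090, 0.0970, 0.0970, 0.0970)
A > B > D > C

Key insight: Entropy is maximized by uniform distributions and minimized by concentrated distributions.

Entropies:
  H(A) = 2.0000 bits
  H(B) = 1.9307 bits
  H(C) = 0.4927 bits
  H(D) = 1.3312 bits

Ranking: A > B > D > C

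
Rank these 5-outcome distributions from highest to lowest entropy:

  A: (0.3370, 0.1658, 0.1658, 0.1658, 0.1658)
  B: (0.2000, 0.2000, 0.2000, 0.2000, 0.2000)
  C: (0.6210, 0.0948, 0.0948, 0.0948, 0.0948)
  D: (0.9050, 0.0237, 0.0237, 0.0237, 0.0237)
B > A > C > D

Key insight: Entropy is maximized by uniform distributions and minimized by concentrated distributions.

Entropies:
  H(A) = 2.2479 bits
  H(B) = 2.3219 bits
  H(C) = 1.7153 bits
  H(D) = 0.6429 bits

Ranking: B > A > C > D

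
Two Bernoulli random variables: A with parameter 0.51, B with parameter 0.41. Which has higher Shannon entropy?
A

For binary distributions, entropy is maximized at p=0.5 and decreases as p moves toward 0 or 1.

H(A) = H(0.51) = 0.9997 bits
H(B) = H(0.41) = 0.9765 bits

Distribution A (p=0.51) is closer to uniform (p=0.5), so it has higher entropy.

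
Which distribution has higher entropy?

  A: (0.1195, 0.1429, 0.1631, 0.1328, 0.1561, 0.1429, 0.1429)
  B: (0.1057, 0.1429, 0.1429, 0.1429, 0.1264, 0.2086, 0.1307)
A

Both distributions are close to uniform, making this a harder comparison.

H(A) = 2.8011 bits
H(B) = 2.7784 bits

The distribution closer to uniform has higher entropy.
Answer: A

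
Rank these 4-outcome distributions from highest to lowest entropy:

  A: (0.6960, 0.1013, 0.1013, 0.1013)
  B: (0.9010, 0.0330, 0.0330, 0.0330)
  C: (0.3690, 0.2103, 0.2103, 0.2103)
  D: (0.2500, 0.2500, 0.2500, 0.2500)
D > C > A > B

Key insight: Entropy is maximized by uniform distributions and minimized by concentrated distributions.

Entropies:
  H(A) = 1.3680 bits
  H(B) = 0.6227 bits
  H(C) = 1.9500 bits
  H(D) = 2.0000 bits

Ranking: D > C > A > B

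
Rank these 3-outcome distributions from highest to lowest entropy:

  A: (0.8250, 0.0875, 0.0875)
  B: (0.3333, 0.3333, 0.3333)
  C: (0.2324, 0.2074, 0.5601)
B > C > A

Key insight: Entropy is maximized by uniform distributions and minimized by concentrated distributions.

- Uniform distributions have maximum entropy log₂(3) = 1.5850 bits
- The more "peaked" or concentrated a distribution, the lower its entropy

Entropies:
  H(A) = 0.8440 bits
  H(B) = 1.5850 bits
  H(C) = 1.4284 bits

Ranking: B > C > A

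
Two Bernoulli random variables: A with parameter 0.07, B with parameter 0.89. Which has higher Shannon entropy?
B

For binary distributions, entropy is maximized at p=0.5 and decreases as p moves toward 0 or 1.

H(A) = H(0.07) = 0.3659 bits
H(B) = H(0.89) = 0.4999 bits

Distribution B (p=0.89) is closer to uniform (p=0.5), so it has higher entropy.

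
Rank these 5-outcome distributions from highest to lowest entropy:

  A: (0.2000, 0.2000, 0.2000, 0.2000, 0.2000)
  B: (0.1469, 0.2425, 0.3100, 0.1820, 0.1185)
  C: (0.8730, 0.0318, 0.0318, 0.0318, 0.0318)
A > B > C

Key insight: Entropy is maximized by uniform distributions and minimized by concentrated distributions.

- Uniform distributions have maximum entropy log₂(5) = 2.3219 bits
- The more "peaked" or concentrated a distribution, the lower its entropy

Entropies:
  H(A) = 2.3219 bits
  H(B) = 2.2381 bits
  H(C) = 0.8032 bits

Ranking: A > B > C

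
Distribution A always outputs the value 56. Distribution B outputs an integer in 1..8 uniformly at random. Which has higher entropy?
B

A is deterministic, so H(A) = 0. B is uniform over 8 outcomes, so H(B) = log₂(8) = 3.000 bits. Any distribution with genuine randomness has higher entropy than a deterministic one.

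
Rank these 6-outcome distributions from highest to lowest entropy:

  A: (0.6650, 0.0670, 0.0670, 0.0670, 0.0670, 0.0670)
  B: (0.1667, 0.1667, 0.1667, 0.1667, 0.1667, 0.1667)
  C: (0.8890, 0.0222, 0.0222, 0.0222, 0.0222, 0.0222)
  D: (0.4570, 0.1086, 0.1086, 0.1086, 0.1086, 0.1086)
B > D > A > C

Key insight: Entropy is maximized by uniform distributions and minimized by concentrated distributions.

Entropies:
  H(A) = 1.6978 bits
  H(B) = 2.5850 bits
  H(C) = 0.7607 bits
  H(D) = 2.2555 bits

Ranking: B > D > A > C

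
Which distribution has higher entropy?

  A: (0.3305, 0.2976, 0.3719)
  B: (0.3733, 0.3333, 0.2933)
A

Both distributions are close to uniform, making this a harder comparison.

H(A) = 1.5790 bits
H(B) = 1.5780 bits

The distribution closer to uniform has higher entropy.
Answer: A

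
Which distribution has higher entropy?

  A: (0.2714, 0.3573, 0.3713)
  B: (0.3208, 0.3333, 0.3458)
B

Both distributions are close to uniform, making this a harder comparison.

H(A) = 1.5719 bits
H(B) = 1.5843 bits

The distribution closer to uniform has higher entropy.
Answer: B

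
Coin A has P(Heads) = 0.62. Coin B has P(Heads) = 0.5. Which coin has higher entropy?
B

For binary distributions, entropy is maximized at p=0.5 and decreases as p moves toward 0 or 1.

H(A) = H(0.62) = 0.9580 bits
H(B) = H(0.5) = 1.0000 bits

Distribution B (p=0.5) is closer to uniform (p=0.5), so it has higher entropy.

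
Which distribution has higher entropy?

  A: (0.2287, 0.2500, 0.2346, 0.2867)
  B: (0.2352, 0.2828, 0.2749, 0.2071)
A

Both distributions are close to uniform, making this a harder comparison.

H(A) = 1.9943 bits
H(B) = 1.9890 bits

The distribution closer to uniform has higher entropy.
Answer: A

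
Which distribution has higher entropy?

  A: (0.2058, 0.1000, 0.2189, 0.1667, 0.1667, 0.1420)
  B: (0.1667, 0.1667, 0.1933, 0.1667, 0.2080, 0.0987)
B

Both distributions are close to uniform, making this a harder comparison.

H(A) = 2.5429 bits
H(B) = 2.5517 bits

The distribution closer to uniform has higher entropy.
Answer: B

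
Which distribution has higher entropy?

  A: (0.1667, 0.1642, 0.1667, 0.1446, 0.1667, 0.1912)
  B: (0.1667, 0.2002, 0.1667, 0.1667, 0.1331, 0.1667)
A

Both distributions are close to uniform, making this a harder comparison.

H(A) = 2.5802 bits
H(B) = 2.5751 bits

The distribution closer to uniform has higher entropy.
Answer: A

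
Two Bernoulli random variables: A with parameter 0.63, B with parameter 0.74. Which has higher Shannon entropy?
A

For binary distributions, entropy is maximized at p=0.5 and decreases as p moves toward 0 or 1.

H(A) = H(0.63) = 0.9507 bits
H(B) = H(0.74) = 0.8267 bits

Distribution A (p=0.63) is closer to uniform (p=0.5), so it has higher entropy.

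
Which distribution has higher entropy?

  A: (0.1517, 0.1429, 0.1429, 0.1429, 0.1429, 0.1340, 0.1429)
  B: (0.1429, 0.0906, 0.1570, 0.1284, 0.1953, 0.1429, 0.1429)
A

Both distributions are close to uniform, making this a harder comparison.

H(A) = 2.8066 bits
H(B) = 2.7770 bits

The distribution closer to uniform has higher entropy.
Answer: A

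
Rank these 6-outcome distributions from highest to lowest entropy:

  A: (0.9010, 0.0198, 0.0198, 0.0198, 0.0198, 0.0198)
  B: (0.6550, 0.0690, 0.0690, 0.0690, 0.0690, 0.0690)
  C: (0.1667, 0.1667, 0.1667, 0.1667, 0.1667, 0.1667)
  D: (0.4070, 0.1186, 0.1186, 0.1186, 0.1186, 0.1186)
C > D > B > A

Key insight: Entropy is maximized by uniform distributions and minimized by concentrated distributions.

Entropies:
  H(A) = 0.6957 bits
  H(B) = 1.7306 bits
  H(C) = 2.5850 bits
  H(D) = 2.3518 bits

Ranking: C > D > B > A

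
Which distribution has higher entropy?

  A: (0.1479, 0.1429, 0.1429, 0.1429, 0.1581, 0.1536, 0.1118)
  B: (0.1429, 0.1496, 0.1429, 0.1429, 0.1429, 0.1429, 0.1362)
B

Both distributions are close to uniform, making this a harder comparison.

H(A) = 2.8003 bits
H(B) = 2.8069 bits

The distribution closer to uniform has higher entropy.
Answer: B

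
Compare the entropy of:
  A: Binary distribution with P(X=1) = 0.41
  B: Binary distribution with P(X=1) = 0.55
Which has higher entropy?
B

For binary distributions, entropy is maximized at p=0.5 and decreases as p moves toward 0 or 1.

H(A) = H(0.41) = 0.9765 bits
H(B) = H(0.55) = 0.9928 bits

Distribution B (p=0.55) is closer to uniform (p=0.5), so it has higher entropy.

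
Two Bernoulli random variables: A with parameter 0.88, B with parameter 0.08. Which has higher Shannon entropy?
A

For binary distributions, entropy is maximized at p=0.5 and decreases as p moves toward 0 or 1.

H(A) = H(0.88) = 0.5294 bits
H(B) = H(0.08) = 0.4022 bits

Distribution A (p=0.88) is closer to uniform (p=0.5), so it has higher entropy.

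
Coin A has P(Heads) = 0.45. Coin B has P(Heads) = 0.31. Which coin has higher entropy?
A

For binary distributions, entropy is maximized at p=0.5 and decreases as p moves toward 0 or 1.

H(A) = H(0.45) = 0.9928 bits
H(B) = H(0.31) = 0.8932 bits

Distribution A (p=0.45) is closer to uniform (p=0.5), so it has higher entropy.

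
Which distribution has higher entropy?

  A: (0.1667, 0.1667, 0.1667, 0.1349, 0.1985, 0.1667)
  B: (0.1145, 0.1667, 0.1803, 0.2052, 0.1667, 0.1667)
A

Both distributions are close to uniform, making this a harder comparison.

H(A) = 2.5762 bits
H(B) = 2.5649 bits

The distribution closer to uniform has higher entropy.
Answer: A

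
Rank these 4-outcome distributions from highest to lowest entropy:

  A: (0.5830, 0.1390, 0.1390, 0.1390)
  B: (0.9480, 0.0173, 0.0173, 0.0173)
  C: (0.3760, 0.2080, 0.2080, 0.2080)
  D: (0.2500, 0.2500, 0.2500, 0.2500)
D > C > A > B

Key insight: Entropy is maximized by uniform distributions and minimized by concentrated distributions.

Entropies:
  H(A) = 1.6410 bits
  H(B) = 0.3773 bits
  H(C) = 1.9442 bits
  H(D) = 2.0000 bits

Ranking: D > C > A > B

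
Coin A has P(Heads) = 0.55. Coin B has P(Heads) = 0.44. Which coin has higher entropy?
A

For binary distributions, entropy is maximized at p=0.5 and decreases as p moves toward 0 or 1.

H(A) = H(0.55) = 0.9928 bits
H(B) = H(0.44) = 0.9896 bits

Distribution A (p=0.55) is closer to uniform (p=0.5), so it has higher entropy.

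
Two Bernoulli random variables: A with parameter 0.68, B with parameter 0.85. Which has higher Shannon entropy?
A

For binary distributions, entropy is maximized at p=0.5 and decreases as p moves toward 0 or 1.

H(A) = H(0.68) = 0.9044 bits
H(B) = H(0.85) = 0.6098 bits

Distribution A (p=0.68) is closer to uniform (p=0.5), so it has higher entropy.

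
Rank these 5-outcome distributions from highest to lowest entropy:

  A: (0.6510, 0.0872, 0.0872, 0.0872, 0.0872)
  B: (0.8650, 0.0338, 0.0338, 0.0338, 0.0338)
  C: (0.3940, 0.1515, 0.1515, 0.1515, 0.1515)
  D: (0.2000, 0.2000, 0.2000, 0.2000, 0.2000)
D > C > A > B

Key insight: Entropy is maximized by uniform distributions and minimized by concentrated distributions.

Entropies:
  H(A) = 1.6312 bits
  H(B) = 0.8410 bits
  H(C) = 2.1793 bits
  H(D) = 2.3219 bits

Ranking: D > C > A > B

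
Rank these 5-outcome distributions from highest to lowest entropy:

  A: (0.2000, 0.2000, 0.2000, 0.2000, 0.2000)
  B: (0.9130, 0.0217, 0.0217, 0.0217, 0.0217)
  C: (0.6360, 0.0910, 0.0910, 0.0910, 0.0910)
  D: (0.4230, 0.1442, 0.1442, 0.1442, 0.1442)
A > D > C > B

Key insight: Entropy is maximized by uniform distributions and minimized by concentrated distributions.

Entropies:
  H(A) = 2.3219 bits
  H(B) = 0.6004 bits
  H(C) = 1.6740 bits
  H(D) = 2.1368 bits

Ranking: A > D > C > B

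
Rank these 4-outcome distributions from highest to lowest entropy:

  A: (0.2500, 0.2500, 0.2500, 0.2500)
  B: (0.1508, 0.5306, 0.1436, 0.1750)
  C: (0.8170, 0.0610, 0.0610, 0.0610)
A > B > C

Key insight: Entropy is maximized by uniform distributions and minimized by concentrated distributions.

- Uniform distributions have maximum entropy log₂(4) = 2.0000 bits
- The more "peaked" or concentrated a distribution, the lower its entropy

Entropies:
  H(A) = 2.0000 bits
  H(B) = 1.7388 bits
  H(C) = 0.9766 bits

Ranking: A > B > C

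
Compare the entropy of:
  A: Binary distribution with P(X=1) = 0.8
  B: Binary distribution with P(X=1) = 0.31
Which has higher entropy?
B

For binary distributions, entropy is maximized at p=0.5 and decreases as p moves toward 0 or 1.

H(A) = H(0.8) = 0.7219 bits
H(B) = H(0.31) = 0.8932 bits

Distribution B (p=0.31) is closer to uniform (p=0.5), so it has higher entropy.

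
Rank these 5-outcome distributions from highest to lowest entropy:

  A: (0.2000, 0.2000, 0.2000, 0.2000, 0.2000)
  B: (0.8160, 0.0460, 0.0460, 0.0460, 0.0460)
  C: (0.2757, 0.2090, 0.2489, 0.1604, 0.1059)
A > C > B

Key insight: Entropy is maximized by uniform distributions and minimized by concentrated distributions.

- Uniform distributions have maximum entropy log₂(5) = 2.3219 bits
- The more "peaked" or concentrated a distribution, the lower its entropy

Entropies:
  H(A) = 2.3219 bits
  H(B) = 1.0567 bits
  H(C) = 2.2504 bits

Ranking: A > C > B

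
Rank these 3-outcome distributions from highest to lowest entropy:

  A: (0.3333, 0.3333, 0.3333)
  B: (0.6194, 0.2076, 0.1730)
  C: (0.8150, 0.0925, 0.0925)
A > B > C

Key insight: Entropy is maximized by uniform distributions and minimized by concentrated distributions.

- Uniform distributions have maximum entropy log₂(3) = 1.5850 bits
- The more "peaked" or concentrated a distribution, the lower its entropy

Entropies:
  H(A) = 1.5850 bits
  H(B) = 1.3368 bits
  H(C) = 0.8759 bits

Ranking: A > B > C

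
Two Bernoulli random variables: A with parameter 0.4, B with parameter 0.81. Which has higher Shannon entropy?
A

For binary distributions, entropy is maximized at p=0.5 and decreases as p moves toward 0 or 1.

H(A) = H(0.4) = 0.9710 bits
H(B) = H(0.81) = 0.7015 bits

Distribution A (p=0.4) is closer to uniform (p=0.5), so it has higher entropy.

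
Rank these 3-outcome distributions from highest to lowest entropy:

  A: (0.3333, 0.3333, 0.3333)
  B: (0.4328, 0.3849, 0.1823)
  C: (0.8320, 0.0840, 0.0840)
A > B > C

Key insight: Entropy is maximized by uniform distributions and minimized by concentrated distributions.

- Uniform distributions have maximum entropy log₂(3) = 1.5850 bits
- The more "peaked" or concentrated a distribution, the lower its entropy

Entropies:
  H(A) = 1.5850 bits
  H(B) = 1.5008 bits
  H(C) = 0.8211 bits

Ranking: A > B > C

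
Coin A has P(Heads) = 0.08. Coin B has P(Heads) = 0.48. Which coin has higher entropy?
B

For binary distributions, entropy is maximized at p=0.5 and decreases as p moves toward 0 or 1.

H(A) = H(0.08) = 0.4022 bits
H(B) = H(0.48) = 0.9988 bits

Distribution B (p=0.48) is closer to uniform (p=0.5), so it has higher entropy.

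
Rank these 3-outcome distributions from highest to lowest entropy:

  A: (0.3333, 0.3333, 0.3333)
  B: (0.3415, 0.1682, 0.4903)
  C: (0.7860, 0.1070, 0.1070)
A > B > C

Key insight: Entropy is maximized by uniform distributions and minimized by concentrated distributions.

- Uniform distributions have maximum entropy log₂(3) = 1.5850 bits
- The more "peaked" or concentrated a distribution, the lower its entropy

Entropies:
  H(A) = 1.5850 bits
  H(B) = 1.4661 bits
  H(C) = 0.9631 bits

Ranking: A > B > C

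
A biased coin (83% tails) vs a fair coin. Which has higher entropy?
Fair coin

The fair coin is uniform (p=0.5), maximizing binary entropy at 1 bit. The biased coin has H(0.83) ≈ 0.658 bits — its outcome is more predictable, so its entropy is lower.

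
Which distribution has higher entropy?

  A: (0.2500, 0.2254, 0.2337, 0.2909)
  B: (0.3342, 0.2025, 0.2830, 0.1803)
A

Both distributions are close to uniform, making this a harder comparison.

H(A) = 1.9928 bits
H(B) = 1.9560 bits

The distribution closer to uniform has higher entropy.
Answer: A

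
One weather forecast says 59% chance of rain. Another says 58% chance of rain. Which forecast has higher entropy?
58% forecast

Treat each forecast as a Bernoulli distribution. Binary entropy is maximized at p=0.5 and falls off symmetrically toward 0 or 1. The 58% forecast is closer to 50%, so it is more uncertain. H(59%) ≈ 0.977 bits, H(58%) ≈ 0.981 bits.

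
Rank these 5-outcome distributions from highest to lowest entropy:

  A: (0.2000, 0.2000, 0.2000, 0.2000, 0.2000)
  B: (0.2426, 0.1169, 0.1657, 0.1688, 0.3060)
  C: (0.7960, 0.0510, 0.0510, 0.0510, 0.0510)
A > B > C

Key insight: Entropy is maximized by uniform distributions and minimized by concentrated distributions.

- Uniform distributions have maximum entropy log₂(5) = 2.3219 bits
- The more "peaked" or concentrated a distribution, the lower its entropy

Entropies:
  H(A) = 2.3219 bits
  H(B) = 2.2434 bits
  H(C) = 1.1379 bits

Ranking: A > B > C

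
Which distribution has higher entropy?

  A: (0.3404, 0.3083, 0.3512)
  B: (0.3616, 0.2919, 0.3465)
A

Both distributions are close to uniform, making this a harder comparison.

H(A) = 1.5828 bits
H(B) = 1.5790 bits

The distribution closer to uniform has higher entropy.
Answer: A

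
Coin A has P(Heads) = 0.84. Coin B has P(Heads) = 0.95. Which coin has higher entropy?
A

For binary distributions, entropy is maximized at p=0.5 and decreases as p moves toward 0 or 1.

H(A) = H(0.84) = 0.6343 bits
H(B) = H(0.95) = 0.2864 bits

Distribution A (p=0.84) is closer to uniform (p=0.5), so it has higher entropy.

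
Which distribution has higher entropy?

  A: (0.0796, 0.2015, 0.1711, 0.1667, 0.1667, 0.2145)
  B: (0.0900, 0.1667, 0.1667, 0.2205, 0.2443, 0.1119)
A

Both distributions are close to uniform, making this a harder comparison.

H(A) = 2.5301 bits
H(B) = 2.5055 bits

The distribution closer to uniform has higher entropy.
Answer: A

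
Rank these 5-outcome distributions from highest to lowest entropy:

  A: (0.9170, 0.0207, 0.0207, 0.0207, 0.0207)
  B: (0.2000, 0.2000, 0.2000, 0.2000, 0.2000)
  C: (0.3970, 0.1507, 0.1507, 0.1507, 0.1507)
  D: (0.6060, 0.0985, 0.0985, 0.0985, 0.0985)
B > C > D > A

Key insight: Entropy is maximized by uniform distributions and minimized by concentrated distributions.

Entropies:
  H(A) = 0.5787 bits
  H(B) = 2.3219 bits
  H(C) = 2.1752 bits
  H(D) = 1.7553 bits

Ranking: B > C > D > A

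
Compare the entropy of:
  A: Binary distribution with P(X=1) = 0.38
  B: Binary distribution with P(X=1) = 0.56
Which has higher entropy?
B

For binary distributions, entropy is maximized at p=0.5 and decreases as p moves toward 0 or 1.

H(A) = H(0.38) = 0.9580 bits
H(B) = H(0.56) = 0.9896 bits

Distribution B (p=0.56) is closer to uniform (p=0.5), so it has higher entropy.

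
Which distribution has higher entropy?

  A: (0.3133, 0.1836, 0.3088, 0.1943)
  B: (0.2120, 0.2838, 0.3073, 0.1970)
B

Both distributions are close to uniform, making this a harder comparison.

H(A) = 1.9563 bits
H(B) = 1.9749 bits

The distribution closer to uniform has higher entropy.
Answer: B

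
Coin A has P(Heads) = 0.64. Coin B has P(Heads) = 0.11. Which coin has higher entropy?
A

For binary distributions, entropy is maximized at p=0.5 and decreases as p moves toward 0 or 1.

H(A) = H(0.64) = 0.9427 bits
H(B) = H(0.11) = 0.4999 bits

Distribution A (p=0.64) is closer to uniform (p=0.5), so it has higher entropy.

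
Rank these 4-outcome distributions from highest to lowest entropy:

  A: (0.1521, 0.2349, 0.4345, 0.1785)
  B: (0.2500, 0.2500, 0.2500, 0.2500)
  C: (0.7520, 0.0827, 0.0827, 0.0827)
B > A > C

Key insight: Entropy is maximized by uniform distributions and minimized by concentrated distributions.

- Uniform distributions have maximum entropy log₂(4) = 2.0000 bits
- The more "peaked" or concentrated a distribution, the lower its entropy

Entropies:
  H(A) = 1.8704 bits
  H(B) = 2.0000 bits
  H(C) = 1.2012 bits

Ranking: B > A > C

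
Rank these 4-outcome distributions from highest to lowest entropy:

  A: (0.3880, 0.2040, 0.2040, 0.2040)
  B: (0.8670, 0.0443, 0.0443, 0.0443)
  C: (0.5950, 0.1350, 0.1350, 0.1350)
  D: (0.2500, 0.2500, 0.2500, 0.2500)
D > A > C > B

Key insight: Entropy is maximized by uniform distributions and minimized by concentrated distributions.

Entropies:
  H(A) = 1.9335 bits
  H(B) = 0.7764 bits
  H(C) = 1.6157 bits
  H(D) = 2.0000 bits

Ranking: D > A > C > B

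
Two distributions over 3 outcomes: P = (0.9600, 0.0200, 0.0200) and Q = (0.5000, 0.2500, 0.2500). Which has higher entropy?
Q

P is highly concentrated on one outcome (96%), making it nearly deterministic. Q spreads its mass more evenly (max 50%). The more spread-out distribution has higher entropy: H(P) ≈ 0.282 bits, H(Q) ≈ 1.500 bits.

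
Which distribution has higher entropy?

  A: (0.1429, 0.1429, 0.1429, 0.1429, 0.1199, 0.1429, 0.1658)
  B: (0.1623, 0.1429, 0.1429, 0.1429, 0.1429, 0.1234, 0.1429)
B

Both distributions are close to uniform, making this a harder comparison.

H(A) = 2.8020 bits
H(B) = 2.8035 bits

The distribution closer to uniform has higher entropy.
Answer: B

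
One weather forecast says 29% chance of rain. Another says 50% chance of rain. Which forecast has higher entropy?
50% forecast

Treat each forecast as a Bernoulli distribution. Binary entropy is maximized at p=0.5 and falls off symmetrically toward 0 or 1. The 50% forecast is closer to 50%, so it is more uncertain. H(29%) ≈ 0.869 bits, H(50%) ≈ 1.000 bits.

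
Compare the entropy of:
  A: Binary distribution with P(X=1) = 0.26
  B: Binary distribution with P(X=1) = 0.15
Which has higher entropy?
A

For binary distributions, entropy is maximized at p=0.5 and decreases as p moves toward 0 or 1.

H(A) = H(0.26) = 0.8267 bits
H(B) = H(0.15) = 0.6098 bits

Distribution A (p=0.26) is closer to uniform (p=0.5), so it has higher entropy.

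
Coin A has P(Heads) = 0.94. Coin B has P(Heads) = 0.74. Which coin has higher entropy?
B

For binary distributions, entropy is maximized at p=0.5 and decreases as p moves toward 0 or 1.

H(A) = H(0.94) = 0.3274 bits
H(B) = H(0.74) = 0.8267 bits

Distribution B (p=0.74) is closer to uniform (p=0.5), so it has higher entropy.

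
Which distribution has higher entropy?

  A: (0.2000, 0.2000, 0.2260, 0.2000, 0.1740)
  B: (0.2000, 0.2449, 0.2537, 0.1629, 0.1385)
A

Both distributions are close to uniform, making this a harder comparison.

H(A) = 2.3170 bits
H(B) = 2.2850 bits

The distribution closer to uniform has higher entropy.
Answer: A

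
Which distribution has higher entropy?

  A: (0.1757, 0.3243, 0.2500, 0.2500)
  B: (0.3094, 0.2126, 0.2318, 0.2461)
B

Both distributions are close to uniform, making this a harder comparison.

H(A) = 1.9677 bits
H(B) = 1.9853 bits

The distribution closer to uniform has higher entropy.
Answer: B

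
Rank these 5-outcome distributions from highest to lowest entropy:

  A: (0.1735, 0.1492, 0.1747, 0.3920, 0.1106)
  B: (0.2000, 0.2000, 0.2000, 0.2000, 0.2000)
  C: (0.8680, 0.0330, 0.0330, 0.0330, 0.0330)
B > A > C

Key insight: Entropy is maximized by uniform distributions and minimized by concentrated distributions.

- Uniform distributions have maximum entropy log₂(5) = 2.3219 bits
- The more "peaked" or concentrated a distribution, the lower its entropy

Entropies:
  H(A) = 2.1686 bits
  H(B) = 2.3219 bits
  H(C) = 0.8269 bits

Ranking: B > A > C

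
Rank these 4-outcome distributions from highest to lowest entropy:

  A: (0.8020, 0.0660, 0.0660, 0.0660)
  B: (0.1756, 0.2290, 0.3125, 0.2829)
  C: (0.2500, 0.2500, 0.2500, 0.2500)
C > B > A

Key insight: Entropy is maximized by uniform distributions and minimized by concentrated distributions.

- Uniform distributions have maximum entropy log₂(4) = 2.0000 bits
- The more "peaked" or concentrated a distribution, the lower its entropy

Entropies:
  H(A) = 1.0317 bits
  H(B) = 1.9674 bits
  H(C) = 2.0000 bits

Ranking: C > B > A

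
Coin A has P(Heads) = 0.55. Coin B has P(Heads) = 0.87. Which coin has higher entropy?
A

For binary distributions, entropy is maximized at p=0.5 and decreases as p moves toward 0 or 1.

H(A) = H(0.55) = 0.9928 bits
H(B) = H(0.87) = 0.5574 bits

Distribution A (p=0.55) is closer to uniform (p=0.5), so it has higher entropy.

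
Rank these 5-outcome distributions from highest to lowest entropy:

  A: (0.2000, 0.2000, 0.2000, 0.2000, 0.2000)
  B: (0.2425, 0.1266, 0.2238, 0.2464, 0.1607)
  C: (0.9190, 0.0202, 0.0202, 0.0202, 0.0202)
A > B > C

Key insight: Entropy is maximized by uniform distributions and minimized by concentrated distributions.

- Uniform distributions have maximum entropy log₂(5) = 2.3219 bits
- The more "peaked" or concentrated a distribution, the lower its entropy

Entropies:
  H(A) = 2.3219 bits
  H(B) = 2.2782 bits
  H(C) = 0.5677 bits

Ranking: A > B > C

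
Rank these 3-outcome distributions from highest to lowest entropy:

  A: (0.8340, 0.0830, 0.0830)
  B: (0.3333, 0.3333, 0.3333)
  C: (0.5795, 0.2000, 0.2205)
B > C > A

Key insight: Entropy is maximized by uniform distributions and minimized by concentrated distributions.

- Uniform distributions have maximum entropy log₂(3) = 1.5850 bits
- The more "peaked" or concentrated a distribution, the lower its entropy

Entropies:
  H(A) = 0.8145 bits
  H(B) = 1.5850 bits
  H(C) = 1.4014 bits

Ranking: B > C > A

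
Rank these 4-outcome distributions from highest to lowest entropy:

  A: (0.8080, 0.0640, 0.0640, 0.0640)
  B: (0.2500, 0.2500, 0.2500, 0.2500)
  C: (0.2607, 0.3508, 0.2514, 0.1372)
B > C > A

Key insight: Entropy is maximized by uniform distributions and minimized by concentrated distributions.

- Uniform distributions have maximum entropy log₂(4) = 2.0000 bits
- The more "peaked" or concentrated a distribution, the lower its entropy

Entropies:
  H(A) = 1.0099 bits
  H(B) = 2.0000 bits
  H(C) = 1.9297 bits

Ranking: B > C > A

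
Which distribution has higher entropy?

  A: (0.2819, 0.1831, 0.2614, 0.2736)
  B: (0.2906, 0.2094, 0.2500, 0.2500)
B

Both distributions are close to uniform, making this a harder comparison.

H(A) = 1.9810 bits
H(B) = 1.9904 bits

The distribution closer to uniform has higher entropy.
Answer: B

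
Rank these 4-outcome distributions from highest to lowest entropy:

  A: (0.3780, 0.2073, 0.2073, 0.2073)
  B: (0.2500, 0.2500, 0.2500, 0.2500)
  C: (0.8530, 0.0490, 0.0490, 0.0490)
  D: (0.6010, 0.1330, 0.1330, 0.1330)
B > A > D > C

Key insight: Entropy is maximized by uniform distributions and minimized by concentrated distributions.

Entropies:
  H(A) = 1.9425 bits
  H(B) = 2.0000 bits
  H(C) = 0.8353 bits
  H(D) = 1.6028 bits

Ranking: B > A > D > C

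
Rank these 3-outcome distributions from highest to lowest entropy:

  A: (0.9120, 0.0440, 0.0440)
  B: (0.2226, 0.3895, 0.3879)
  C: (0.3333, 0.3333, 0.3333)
C > B > A

Key insight: Entropy is maximized by uniform distributions and minimized by concentrated distributions.

- Uniform distributions have maximum entropy log₂(3) = 1.5850 bits
- The more "peaked" or concentrated a distribution, the lower its entropy

Entropies:
  H(A) = 0.5178 bits
  H(B) = 1.5423 bits
  H(C) = 1.5850 bits

Ranking: C > B > A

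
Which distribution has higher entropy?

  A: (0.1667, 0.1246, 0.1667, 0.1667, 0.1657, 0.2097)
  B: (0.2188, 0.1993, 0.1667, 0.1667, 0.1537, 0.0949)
A

Both distributions are close to uniform, making this a harder comparison.

H(A) = 2.5691 bits
H(B) = 2.5427 bits

The distribution closer to uniform has higher entropy.
Answer: A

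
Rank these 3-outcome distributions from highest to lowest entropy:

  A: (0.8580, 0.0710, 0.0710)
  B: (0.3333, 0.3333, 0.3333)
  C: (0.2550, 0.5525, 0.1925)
B > C > A

Key insight: Entropy is maximized by uniform distributions and minimized by concentrated distributions.

- Uniform distributions have maximum entropy log₂(3) = 1.5850 bits
- The more "peaked" or concentrated a distribution, the lower its entropy

Entropies:
  H(A) = 0.7315 bits
  H(B) = 1.5850 bits
  H(C) = 1.4332 bits

Ranking: B > C > A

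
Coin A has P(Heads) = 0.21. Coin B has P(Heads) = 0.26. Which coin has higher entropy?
B

For binary distributions, entropy is maximized at p=0.5 and decreases as p moves toward 0 or 1.

H(A) = H(0.21) = 0.7415 bits
H(B) = H(0.26) = 0.8267 bits

Distribution B (p=0.26) is closer to uniform (p=0.5), so it has higher entropy.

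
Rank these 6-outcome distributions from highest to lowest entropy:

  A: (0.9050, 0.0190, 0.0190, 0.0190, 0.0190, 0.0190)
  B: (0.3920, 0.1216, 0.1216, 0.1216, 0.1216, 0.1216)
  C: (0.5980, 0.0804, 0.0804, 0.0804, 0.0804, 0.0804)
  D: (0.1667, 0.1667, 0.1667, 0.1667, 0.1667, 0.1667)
D > B > C > A

Key insight: Entropy is maximized by uniform distributions and minimized by concentrated distributions.

Entropies:
  H(A) = 0.6735 bits
  H(B) = 2.3778 bits
  H(C) = 1.9055 bits
  H(D) = 2.5850 bits

Ranking: D > B > C > A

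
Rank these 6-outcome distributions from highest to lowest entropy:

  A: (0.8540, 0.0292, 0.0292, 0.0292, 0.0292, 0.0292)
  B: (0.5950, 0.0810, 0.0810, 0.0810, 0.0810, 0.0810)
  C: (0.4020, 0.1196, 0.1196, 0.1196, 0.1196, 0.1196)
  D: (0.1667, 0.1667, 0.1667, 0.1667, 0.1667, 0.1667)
D > C > B > A

Key insight: Entropy is maximized by uniform distributions and minimized by concentrated distributions.

Entropies:
  H(A) = 0.9387 bits
  H(B) = 1.9142 bits
  H(C) = 2.3606 bits
  H(D) = 2.5850 bits

Ranking: D > C > B > A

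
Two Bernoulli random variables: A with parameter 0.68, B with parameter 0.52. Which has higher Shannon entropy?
B

For binary distributions, entropy is maximized at p=0.5 and decreases as p moves toward 0 or 1.

H(A) = H(0.68) = 0.9044 bits
H(B) = H(0.52) = 0.9988 bits

Distribution B (p=0.52) is closer to uniform (p=0.5), so it has higher entropy.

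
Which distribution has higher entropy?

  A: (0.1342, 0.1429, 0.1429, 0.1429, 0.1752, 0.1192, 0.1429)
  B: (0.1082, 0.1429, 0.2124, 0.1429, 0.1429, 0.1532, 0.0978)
A

Both distributions are close to uniform, making this a harder comparison.

H(A) = 2.7991 bits
H(B) = 2.7674 bits

The distribution closer to uniform has higher entropy.
Answer: A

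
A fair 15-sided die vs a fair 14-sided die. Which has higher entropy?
15-sided die

Both are uniform distributions; for uniform over n outcomes, H = log₂(n). H(15-sided) = log₂(15) = 3.907 bits and H(14-sided) = log₂(14) = 3.807 bits. More outcomes in a uniform distribution means higher entropy.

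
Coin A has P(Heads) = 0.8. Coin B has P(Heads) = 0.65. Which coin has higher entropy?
B

For binary distributions, entropy is maximized at p=0.5 and decreases as p moves toward 0 or 1.

H(A) = H(0.8) = 0.7219 bits
H(B) = H(0.65) = 0.9341 bits

Distribution B (p=0.65) is closer to uniform (p=0.5), so it has higher entropy.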